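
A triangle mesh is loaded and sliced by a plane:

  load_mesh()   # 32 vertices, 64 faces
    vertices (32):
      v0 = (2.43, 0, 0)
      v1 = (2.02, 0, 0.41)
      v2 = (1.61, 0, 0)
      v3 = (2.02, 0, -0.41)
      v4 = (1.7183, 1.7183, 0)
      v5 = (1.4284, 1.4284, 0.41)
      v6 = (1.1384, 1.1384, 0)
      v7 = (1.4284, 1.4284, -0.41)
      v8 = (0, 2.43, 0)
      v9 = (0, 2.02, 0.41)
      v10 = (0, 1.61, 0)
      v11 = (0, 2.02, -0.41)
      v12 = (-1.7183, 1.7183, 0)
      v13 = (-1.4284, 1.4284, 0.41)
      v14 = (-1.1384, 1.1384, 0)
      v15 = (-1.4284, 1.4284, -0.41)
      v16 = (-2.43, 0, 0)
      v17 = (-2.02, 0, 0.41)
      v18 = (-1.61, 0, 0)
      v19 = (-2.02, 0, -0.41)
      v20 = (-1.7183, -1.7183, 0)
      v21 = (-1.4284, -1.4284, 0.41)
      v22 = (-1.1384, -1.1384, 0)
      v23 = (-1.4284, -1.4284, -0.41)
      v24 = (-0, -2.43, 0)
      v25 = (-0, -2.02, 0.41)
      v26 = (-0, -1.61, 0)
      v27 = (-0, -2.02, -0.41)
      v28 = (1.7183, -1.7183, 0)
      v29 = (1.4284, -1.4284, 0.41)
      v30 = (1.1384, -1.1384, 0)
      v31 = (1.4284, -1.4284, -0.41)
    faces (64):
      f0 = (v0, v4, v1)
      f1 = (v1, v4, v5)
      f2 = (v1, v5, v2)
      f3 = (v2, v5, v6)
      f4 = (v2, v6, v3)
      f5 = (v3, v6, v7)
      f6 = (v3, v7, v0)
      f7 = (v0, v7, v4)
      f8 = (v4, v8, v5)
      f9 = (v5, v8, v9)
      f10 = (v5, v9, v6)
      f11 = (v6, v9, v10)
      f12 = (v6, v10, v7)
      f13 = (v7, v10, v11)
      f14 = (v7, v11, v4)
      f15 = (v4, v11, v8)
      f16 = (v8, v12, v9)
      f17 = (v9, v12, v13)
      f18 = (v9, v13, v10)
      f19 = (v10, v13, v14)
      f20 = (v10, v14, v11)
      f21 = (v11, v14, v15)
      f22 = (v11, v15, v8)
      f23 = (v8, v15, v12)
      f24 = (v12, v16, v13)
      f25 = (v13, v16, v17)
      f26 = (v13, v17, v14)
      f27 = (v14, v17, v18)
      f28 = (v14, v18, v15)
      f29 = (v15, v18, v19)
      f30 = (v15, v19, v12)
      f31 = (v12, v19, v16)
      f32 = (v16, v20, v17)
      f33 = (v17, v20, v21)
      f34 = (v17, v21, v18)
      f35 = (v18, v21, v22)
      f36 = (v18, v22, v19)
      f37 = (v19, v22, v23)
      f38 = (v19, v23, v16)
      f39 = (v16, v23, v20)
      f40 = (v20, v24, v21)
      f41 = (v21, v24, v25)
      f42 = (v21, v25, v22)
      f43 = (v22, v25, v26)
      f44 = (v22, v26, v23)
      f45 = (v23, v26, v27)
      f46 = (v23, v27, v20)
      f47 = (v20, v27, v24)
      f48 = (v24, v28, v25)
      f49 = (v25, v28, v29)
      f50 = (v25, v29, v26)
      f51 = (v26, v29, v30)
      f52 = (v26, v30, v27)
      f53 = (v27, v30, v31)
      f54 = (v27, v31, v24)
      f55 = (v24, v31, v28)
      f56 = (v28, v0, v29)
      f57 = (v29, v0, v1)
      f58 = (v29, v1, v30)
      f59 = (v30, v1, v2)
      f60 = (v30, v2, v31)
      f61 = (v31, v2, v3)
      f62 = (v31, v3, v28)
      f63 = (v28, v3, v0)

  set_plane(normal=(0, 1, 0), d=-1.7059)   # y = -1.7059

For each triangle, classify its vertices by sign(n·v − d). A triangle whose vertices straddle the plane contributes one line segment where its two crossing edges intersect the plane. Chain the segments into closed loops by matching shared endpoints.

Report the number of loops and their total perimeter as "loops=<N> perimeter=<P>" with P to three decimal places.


Straddling triangles (18 of 64):
  (v16,v20,v17) [+-+] → (-1.72344, -1.7059, 0)–(-1.72048, -1.7059, 0.00295874)  len=0.0042
  (v17,v20,v21) [+-+] → (-1.72048, -1.7059, 0.00295874)–(-1.7059, -1.7059, 0.0175371)  len=0.0206
  (v16,v23,v20) [++-] → (-1.7059, -1.7059, -0.0175371)–(-1.72344, -1.7059, 0)  len=0.0248
  (v20,v24,v21) [--+] → (-1.03265, -1.7059, 0.296407)–(-1.7059, -1.7059, 0.0175371)  len=0.7287
  (v21,v24,v25) [+--] → (-1.03265, -1.7059, 0.296407)–(-0.758385, -1.7059, 0.41)  len=0.2969
  (v21,v25,v22) [+-+] → (-0.758385, -1.7059, 0.41)–(-0.405594, -1.7059, 0.263924)  len=0.3818
  (v22,v25,v26) [+-+] → (-0.405594, -1.7059, 0.263924)–(0, -1.7059, 0.0959)  len=0.4390
  (v23,v26,v27) [++-] → (0, -1.7059, -0.0959)–(-0.758385, -1.7059, -0.41)  len=0.8209
  (v23,v27,v20) [+--] → (-0.758385, -1.7059, -0.41)–(-1.7059, -1.7059, -0.0175371)  len=1.0256
  (v25,v28,v29) [--+] → (1.7059, -1.7059, 0.0175371)–(0.758385, -1.7059, 0.41)  len=1.0256
  (v25,v29,v26) [-++] → (0.758385, -1.7059, 0.41)–(0, -1.7059, 0.0959)  len=0.8209
  (v26,v30,v27) [++-] → (0.405594, -1.7059, -0.263924)–(0, -1.7059, -0.0959)  len=0.4390
  (v27,v30,v31) [-++] → (0.405594, -1.7059, -0.263924)–(0.758385, -1.7059, -0.41)  len=0.3818
  (v27,v31,v24) [-+-] → (0.758385, -1.7059, -0.41)–(1.03265, -1.7059, -0.296407)  len=0.2969
  (v24,v31,v28) [-+-] → (1.03265, -1.7059, -0.296407)–(1.7059, -1.7059, -0.0175371)  len=0.7287
  (v28,v0,v29) [-++] → (1.72344, -1.7059, 0)–(1.7059, -1.7059, 0.0175371)  len=0.0248
  (v31,v3,v28) [++-] → (1.72048, -1.7059, -0.00295874)–(1.7059, -1.7059, -0.0175371)  len=0.0206
  (v28,v3,v0) [-++] → (1.72048, -1.7059, -0.00295874)–(1.72344, -1.7059, 0)  len=0.0042

Chained into 1 loop(s):
  loop 1: 18 segments, perimeter = 7.4849
Total perimeter = 7.485

loops=1 perimeter=7.485


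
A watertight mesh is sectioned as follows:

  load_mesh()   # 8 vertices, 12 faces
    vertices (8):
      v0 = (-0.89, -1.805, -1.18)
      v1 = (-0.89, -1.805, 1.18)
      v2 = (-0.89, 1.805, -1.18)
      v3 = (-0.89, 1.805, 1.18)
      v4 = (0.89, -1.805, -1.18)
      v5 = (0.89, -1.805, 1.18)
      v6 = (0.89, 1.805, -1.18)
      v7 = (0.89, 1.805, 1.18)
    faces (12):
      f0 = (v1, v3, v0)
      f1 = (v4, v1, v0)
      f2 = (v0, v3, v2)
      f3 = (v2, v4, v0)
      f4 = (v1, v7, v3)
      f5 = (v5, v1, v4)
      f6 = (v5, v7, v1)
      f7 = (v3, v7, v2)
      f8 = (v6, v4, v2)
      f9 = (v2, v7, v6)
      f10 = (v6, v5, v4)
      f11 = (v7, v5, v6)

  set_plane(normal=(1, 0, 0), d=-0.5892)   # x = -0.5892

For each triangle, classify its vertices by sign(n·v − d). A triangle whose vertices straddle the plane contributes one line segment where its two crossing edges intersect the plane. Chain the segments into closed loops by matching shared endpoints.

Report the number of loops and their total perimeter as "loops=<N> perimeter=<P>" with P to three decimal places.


loops=1 perimeter=11.940

Straddling triangles (8 of 12):
  (v4,v1,v0) [+--] → (-0.5892, -1.805, 0.781187)–(-0.5892, -1.805, -1.18)  len=1.9612
  (v2,v4,v0) [-+-] → (-0.5892, 1.19495, -1.18)–(-0.5892, -1.805, -1.18)  len=3.0000
  (v1,v7,v3) [-+-] → (-0.5892, -1.19495, 1.18)–(-0.5892, 1.805, 1.18)  len=3.0000
  (v5,v1,v4) [+-+] → (-0.5892, -1.805, 1.18)–(-0.5892, -1.805, 0.781187)  len=0.3988
  (v5,v7,v1) [++-] → (-0.5892, -1.19495, 1.18)–(-0.5892, -1.805, 1.18)  len=0.6100
  (v3,v7,v2) [-+-] → (-0.5892, 1.805, 1.18)–(-0.5892, 1.805, -0.781187)  len=1.9612
  (v6,v4,v2) [++-] → (-0.5892, 1.19495, -1.18)–(-0.5892, 1.805, -1.18)  len=0.6100
  (v2,v7,v6) [-++] → (-0.5892, 1.805, -0.781187)–(-0.5892, 1.805, -1.18)  len=0.3988

Chained into 1 loop(s):
  loop 1: 8 segments, perimeter = 11.9400
Total perimeter = 11.940


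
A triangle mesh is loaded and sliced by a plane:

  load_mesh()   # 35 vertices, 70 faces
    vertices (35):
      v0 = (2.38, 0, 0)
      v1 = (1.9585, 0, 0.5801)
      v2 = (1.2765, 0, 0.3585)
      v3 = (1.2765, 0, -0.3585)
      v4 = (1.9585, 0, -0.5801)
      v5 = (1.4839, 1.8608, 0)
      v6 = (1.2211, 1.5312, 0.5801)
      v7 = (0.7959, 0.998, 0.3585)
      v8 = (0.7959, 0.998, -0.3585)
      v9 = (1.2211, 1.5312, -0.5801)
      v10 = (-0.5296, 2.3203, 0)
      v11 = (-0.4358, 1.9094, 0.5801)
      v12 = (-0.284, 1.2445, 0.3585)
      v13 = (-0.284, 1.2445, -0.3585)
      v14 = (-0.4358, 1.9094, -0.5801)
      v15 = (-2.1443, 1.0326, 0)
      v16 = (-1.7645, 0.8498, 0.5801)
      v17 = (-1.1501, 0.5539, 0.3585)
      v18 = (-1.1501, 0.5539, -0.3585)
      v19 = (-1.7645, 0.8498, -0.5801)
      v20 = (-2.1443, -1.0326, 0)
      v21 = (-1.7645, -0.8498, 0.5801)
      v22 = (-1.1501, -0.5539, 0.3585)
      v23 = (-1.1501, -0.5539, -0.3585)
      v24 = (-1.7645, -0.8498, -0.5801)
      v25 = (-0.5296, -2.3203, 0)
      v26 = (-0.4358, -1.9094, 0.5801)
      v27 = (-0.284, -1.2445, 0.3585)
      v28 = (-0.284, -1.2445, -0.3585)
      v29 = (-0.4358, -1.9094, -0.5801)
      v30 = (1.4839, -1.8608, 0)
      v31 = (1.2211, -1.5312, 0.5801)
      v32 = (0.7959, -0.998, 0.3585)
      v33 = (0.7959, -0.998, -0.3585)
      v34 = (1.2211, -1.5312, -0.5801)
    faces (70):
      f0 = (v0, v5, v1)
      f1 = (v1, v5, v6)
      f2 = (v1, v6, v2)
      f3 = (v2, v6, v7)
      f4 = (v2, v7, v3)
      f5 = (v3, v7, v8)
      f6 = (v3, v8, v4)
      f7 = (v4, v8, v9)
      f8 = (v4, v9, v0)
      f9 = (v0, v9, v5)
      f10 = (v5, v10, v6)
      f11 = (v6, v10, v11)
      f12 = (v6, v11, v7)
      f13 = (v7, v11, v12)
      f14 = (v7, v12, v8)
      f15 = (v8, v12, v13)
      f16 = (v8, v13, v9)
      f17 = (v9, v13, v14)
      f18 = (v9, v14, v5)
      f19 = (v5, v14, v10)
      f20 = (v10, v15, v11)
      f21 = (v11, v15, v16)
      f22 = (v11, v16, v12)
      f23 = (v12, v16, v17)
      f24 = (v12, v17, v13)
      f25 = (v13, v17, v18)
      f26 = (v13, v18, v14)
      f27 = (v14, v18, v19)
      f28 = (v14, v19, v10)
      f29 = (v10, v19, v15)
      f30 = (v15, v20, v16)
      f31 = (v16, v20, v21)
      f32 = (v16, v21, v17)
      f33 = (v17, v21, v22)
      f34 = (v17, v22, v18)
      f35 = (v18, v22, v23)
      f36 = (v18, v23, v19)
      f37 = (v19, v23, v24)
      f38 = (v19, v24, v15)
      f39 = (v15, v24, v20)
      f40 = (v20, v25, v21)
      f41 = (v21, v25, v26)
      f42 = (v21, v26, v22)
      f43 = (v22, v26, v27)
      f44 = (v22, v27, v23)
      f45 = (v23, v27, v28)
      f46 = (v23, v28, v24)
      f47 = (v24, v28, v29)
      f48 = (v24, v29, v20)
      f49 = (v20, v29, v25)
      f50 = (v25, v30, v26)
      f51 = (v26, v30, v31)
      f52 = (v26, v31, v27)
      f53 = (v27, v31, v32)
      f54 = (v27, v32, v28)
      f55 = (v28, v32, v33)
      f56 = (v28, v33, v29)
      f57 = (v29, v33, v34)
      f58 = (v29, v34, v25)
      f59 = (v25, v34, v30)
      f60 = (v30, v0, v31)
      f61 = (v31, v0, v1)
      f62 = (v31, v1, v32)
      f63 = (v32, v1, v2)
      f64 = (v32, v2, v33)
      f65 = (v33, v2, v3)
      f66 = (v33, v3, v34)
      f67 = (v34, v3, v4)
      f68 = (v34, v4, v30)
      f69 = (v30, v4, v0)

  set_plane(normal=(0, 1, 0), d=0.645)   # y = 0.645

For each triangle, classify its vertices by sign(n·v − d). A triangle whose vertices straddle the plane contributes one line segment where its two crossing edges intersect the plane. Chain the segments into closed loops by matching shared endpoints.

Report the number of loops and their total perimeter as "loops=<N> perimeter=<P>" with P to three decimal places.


loops=2 perimeter=7.215

Straddling triangles (22 of 70):
  (v0,v5,v1) [-+-] → (2.06939, 0.645, 0)–(1.79399, 0.645, 0.379023)  len=0.4685
  (v1,v5,v6) [-++] → (1.79399, 0.645, 0.379023)–(1.64788, 0.645, 0.5801)  len=0.2486
  (v1,v6,v2) [-+-] → (1.64788, 0.645, 0.5801)–(1.25316, 0.645, 0.451846)  len=0.4150
  (v2,v6,v7) [-++] → (1.25316, 0.645, 0.451846)–(0.965892, 0.645, 0.3585)  len=0.3021
  (v2,v7,v3) [-+-] → (0.965892, 0.645, 0.3585)–(0.965892, 0.645, 0.104892)  len=0.2536
  (v3,v7,v8) [-++] → (0.965892, 0.645, 0.104892)–(0.965892, 0.645, -0.3585)  len=0.4634
  (v3,v8,v4) [-+-] → (0.965892, 0.645, -0.3585)–(1.20712, 0.645, -0.436882)  len=0.2536
  (v4,v8,v9) [-++] → (1.20712, 0.645, -0.436882)–(1.64788, 0.645, -0.5801)  len=0.4634
  (v4,v9,v0) [-+-] → (1.64788, 0.645, -0.5801)–(1.89183, 0.645, -0.24436)  len=0.4150
  (v0,v9,v5) [-++] → (1.89183, 0.645, -0.24436)–(2.06939, 0.645, 0)  len=0.3021
  (v12,v16,v17) [++-] → (-1.33926, 0.645, 0.426725)–(-1.03585, 0.645, 0.3585)  len=0.3110
  (v12,v17,v13) [+-+] → (-1.03585, 0.645, 0.3585)–(-1.03585, 0.645, 0.263917)  len=0.0946
  (v13,v17,v18) [+--] → (-1.03585, 0.645, 0.263917)–(-1.03585, 0.645, -0.3585)  len=0.6224
  (v13,v18,v14) [+-+] → (-1.03585, 0.645, -0.3585)–(-1.10209, 0.645, -0.373393)  len=0.0679
  (v14,v18,v19) [+-+] → (-1.10209, 0.645, -0.373393)–(-1.33926, 0.645, -0.426725)  len=0.2431
  (v15,v20,v16) [+-+] → (-2.1443, 0.645, 0)–(-1.80582, 0.645, 0.516987)  len=0.6179
  (v16,v20,v21) [+--] → (-1.80582, 0.645, 0.516987)–(-1.7645, 0.645, 0.5801)  len=0.0754
  (v16,v21,v17) [+--] → (-1.7645, 0.645, 0.5801)–(-1.33926, 0.645, 0.426725)  len=0.4521
  (v18,v23,v19) [--+] → (-1.67486, 0.645, -0.547769)–(-1.33926, 0.645, -0.426725)  len=0.3568
  (v19,v23,v24) [+--] → (-1.67486, 0.645, -0.547769)–(-1.7645, 0.645, -0.5801)  len=0.0953
  (v19,v24,v15) [+-+] → (-1.7645, 0.645, -0.5801)–(-2.0661, 0.645, -0.119447)  len=0.5506
  (v15,v24,v20) [+--] → (-2.0661, 0.645, -0.119447)–(-2.1443, 0.645, 0)  len=0.1428

Chained into 2 loop(s):
  loop 1: 10 segments, perimeter = 3.5853
  loop 2: 12 segments, perimeter = 3.6298
Total perimeter = 7.215


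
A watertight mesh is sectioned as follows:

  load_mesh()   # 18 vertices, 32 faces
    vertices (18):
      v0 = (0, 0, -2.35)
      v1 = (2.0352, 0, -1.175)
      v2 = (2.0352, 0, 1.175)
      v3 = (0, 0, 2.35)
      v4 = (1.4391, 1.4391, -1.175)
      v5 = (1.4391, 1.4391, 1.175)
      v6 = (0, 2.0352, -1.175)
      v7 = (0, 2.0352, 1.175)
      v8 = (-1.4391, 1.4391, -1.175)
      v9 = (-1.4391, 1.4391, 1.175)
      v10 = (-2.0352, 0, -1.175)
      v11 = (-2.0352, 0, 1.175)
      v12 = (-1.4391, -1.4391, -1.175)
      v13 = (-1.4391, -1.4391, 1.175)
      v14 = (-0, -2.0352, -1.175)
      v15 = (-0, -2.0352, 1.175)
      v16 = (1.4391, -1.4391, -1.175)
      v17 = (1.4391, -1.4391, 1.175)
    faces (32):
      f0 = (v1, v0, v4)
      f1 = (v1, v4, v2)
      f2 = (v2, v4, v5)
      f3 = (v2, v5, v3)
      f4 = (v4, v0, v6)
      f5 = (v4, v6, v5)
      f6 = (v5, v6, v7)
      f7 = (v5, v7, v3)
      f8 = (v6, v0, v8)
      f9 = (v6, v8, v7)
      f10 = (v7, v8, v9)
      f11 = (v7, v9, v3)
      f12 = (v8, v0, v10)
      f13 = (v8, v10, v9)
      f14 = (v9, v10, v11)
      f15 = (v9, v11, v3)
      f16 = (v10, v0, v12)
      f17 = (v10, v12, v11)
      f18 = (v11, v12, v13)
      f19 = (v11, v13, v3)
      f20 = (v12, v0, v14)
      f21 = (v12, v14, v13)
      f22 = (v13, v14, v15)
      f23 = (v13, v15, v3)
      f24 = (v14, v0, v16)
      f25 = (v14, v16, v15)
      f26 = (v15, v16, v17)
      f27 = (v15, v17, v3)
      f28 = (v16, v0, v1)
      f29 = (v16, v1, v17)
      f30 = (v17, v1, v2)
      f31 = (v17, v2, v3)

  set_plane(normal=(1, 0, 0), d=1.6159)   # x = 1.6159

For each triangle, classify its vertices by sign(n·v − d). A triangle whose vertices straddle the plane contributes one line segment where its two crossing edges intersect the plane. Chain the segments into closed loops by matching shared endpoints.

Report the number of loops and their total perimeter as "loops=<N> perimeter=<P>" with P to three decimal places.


loops=1 perimeter=8.863

Straddling triangles (8 of 32):
  (v1,v0,v4) [+--] → (1.6159, 0, -1.41708)–(1.6159, 1.01227, -1.175)  len=1.0408
  (v1,v4,v2) [+-+] → (1.6159, 1.01227, -1.175)–(1.6159, 1.01227, -0.478003)  len=0.6970
  (v2,v4,v5) [+--] → (1.6159, 1.01227, -0.478003)–(1.6159, 1.01227, 1.175)  len=1.6530
  (v2,v5,v3) [+--] → (1.6159, 1.01227, 1.175)–(1.6159, 0, 1.41708)  len=1.0408
  (v16,v0,v1) [--+] → (1.6159, 0, -1.41708)–(1.6159, -1.01227, -1.175)  len=1.0408
  (v16,v1,v17) [-+-] → (1.6159, -1.01227, -1.175)–(1.6159, -1.01227, 0.478003)  len=1.6530
  (v17,v1,v2) [-++] → (1.6159, -1.01227, 0.478003)–(1.6159, -1.01227, 1.175)  len=0.6970
  (v17,v2,v3) [-+-] → (1.6159, -1.01227, 1.175)–(1.6159, 0, 1.41708)  len=1.0408

Chained into 1 loop(s):
  loop 1: 8 segments, perimeter = 8.8633
Total perimeter = 8.863


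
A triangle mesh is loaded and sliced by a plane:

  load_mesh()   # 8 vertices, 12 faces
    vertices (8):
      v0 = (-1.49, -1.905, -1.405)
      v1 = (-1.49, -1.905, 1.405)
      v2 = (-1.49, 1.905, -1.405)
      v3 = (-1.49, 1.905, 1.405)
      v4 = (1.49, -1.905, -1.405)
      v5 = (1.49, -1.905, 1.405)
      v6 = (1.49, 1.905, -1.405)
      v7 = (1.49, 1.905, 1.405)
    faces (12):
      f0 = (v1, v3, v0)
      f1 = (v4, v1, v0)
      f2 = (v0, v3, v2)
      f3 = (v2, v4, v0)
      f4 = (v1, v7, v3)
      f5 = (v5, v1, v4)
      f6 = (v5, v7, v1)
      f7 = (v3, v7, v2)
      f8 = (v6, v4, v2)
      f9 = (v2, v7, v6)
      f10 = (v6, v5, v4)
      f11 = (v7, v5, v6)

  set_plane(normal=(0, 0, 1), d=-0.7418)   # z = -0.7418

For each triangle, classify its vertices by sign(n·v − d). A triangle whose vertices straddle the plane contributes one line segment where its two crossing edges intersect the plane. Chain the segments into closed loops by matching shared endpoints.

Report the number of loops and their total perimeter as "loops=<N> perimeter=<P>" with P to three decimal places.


loops=1 perimeter=13.580

Straddling triangles (8 of 12):
  (v1,v3,v0) [++-] → (-1.49, -1.00579, -0.7418)–(-1.49, -1.905, -0.7418)  len=0.8992
  (v4,v1,v0) [-+-] → (0.786678, -1.905, -0.7418)–(-1.49, -1.905, -0.7418)  len=2.2767
  (v0,v3,v2) [-+-] → (-1.49, -1.00579, -0.7418)–(-1.49, 1.905, -0.7418)  len=2.9108
  (v5,v1,v4) [++-] → (0.786678, -1.905, -0.7418)–(1.49, -1.905, -0.7418)  len=0.7033
  (v3,v7,v2) [++-] → (-0.786678, 1.905, -0.7418)–(-1.49, 1.905, -0.7418)  len=0.7033
  (v2,v7,v6) [-+-] → (-0.786678, 1.905, -0.7418)–(1.49, 1.905, -0.7418)  len=2.2767
  (v6,v5,v4) [-+-] → (1.49, 1.00579, -0.7418)–(1.49, -1.905, -0.7418)  len=2.9108
  (v7,v5,v6) [++-] → (1.49, 1.00579, -0.7418)–(1.49, 1.905, -0.7418)  len=0.8992

Chained into 1 loop(s):
  loop 1: 8 segments, perimeter = 13.5800
Total perimeter = 13.580


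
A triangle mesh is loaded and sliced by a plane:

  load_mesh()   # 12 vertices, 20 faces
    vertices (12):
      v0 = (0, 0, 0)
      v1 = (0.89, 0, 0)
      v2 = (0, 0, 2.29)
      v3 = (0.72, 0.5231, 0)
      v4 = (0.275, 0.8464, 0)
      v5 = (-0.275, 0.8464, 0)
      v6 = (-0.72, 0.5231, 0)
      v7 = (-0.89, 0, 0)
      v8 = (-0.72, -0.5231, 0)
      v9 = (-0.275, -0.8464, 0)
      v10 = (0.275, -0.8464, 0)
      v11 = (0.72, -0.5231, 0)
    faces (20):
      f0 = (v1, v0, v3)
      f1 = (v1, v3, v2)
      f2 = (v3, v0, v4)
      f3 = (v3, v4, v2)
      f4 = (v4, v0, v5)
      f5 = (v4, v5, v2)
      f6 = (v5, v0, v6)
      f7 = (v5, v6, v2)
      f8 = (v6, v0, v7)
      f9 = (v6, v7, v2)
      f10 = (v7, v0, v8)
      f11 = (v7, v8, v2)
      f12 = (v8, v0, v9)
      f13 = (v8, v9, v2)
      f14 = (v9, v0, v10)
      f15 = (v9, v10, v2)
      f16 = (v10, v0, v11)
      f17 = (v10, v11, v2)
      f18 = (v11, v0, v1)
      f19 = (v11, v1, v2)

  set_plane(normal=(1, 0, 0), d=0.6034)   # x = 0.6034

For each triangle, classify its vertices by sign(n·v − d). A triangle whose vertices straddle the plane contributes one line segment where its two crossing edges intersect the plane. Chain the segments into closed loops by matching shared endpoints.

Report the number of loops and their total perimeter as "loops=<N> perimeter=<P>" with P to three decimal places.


Straddling triangles (8 of 20):
  (v1,v0,v3) [+-+] → (0.6034, 0, 0)–(0.6034, 0.438387, 0)  len=0.4384
  (v1,v3,v2) [++-] → (0.6034, 0.438387, 0.370853)–(0.6034, 0, 0.737431)  len=0.5715
  (v3,v0,v4) [+--] → (0.6034, 0.438387, 0)–(0.6034, 0.607812, 0)  len=0.1694
  (v3,v4,v2) [+--] → (0.6034, 0.607812, 0)–(0.6034, 0.438387, 0.370853)  len=0.4077
  (v10,v0,v11) [--+] → (0.6034, -0.438387, 0)–(0.6034, -0.607812, 0)  len=0.1694
  (v10,v11,v2) [-+-] → (0.6034, -0.607812, 0)–(0.6034, -0.438387, 0.370853)  len=0.4077
  (v11,v0,v1) [+-+] → (0.6034, -0.438387, 0)–(0.6034, 0, 0)  len=0.4384
  (v11,v1,v2) [++-] → (0.6034, 0, 0.737431)–(0.6034, -0.438387, 0.370853)  len=0.5715

Chained into 1 loop(s):
  loop 1: 8 segments, perimeter = 3.1740
Total perimeter = 3.174

loops=1 perimeter=3.174


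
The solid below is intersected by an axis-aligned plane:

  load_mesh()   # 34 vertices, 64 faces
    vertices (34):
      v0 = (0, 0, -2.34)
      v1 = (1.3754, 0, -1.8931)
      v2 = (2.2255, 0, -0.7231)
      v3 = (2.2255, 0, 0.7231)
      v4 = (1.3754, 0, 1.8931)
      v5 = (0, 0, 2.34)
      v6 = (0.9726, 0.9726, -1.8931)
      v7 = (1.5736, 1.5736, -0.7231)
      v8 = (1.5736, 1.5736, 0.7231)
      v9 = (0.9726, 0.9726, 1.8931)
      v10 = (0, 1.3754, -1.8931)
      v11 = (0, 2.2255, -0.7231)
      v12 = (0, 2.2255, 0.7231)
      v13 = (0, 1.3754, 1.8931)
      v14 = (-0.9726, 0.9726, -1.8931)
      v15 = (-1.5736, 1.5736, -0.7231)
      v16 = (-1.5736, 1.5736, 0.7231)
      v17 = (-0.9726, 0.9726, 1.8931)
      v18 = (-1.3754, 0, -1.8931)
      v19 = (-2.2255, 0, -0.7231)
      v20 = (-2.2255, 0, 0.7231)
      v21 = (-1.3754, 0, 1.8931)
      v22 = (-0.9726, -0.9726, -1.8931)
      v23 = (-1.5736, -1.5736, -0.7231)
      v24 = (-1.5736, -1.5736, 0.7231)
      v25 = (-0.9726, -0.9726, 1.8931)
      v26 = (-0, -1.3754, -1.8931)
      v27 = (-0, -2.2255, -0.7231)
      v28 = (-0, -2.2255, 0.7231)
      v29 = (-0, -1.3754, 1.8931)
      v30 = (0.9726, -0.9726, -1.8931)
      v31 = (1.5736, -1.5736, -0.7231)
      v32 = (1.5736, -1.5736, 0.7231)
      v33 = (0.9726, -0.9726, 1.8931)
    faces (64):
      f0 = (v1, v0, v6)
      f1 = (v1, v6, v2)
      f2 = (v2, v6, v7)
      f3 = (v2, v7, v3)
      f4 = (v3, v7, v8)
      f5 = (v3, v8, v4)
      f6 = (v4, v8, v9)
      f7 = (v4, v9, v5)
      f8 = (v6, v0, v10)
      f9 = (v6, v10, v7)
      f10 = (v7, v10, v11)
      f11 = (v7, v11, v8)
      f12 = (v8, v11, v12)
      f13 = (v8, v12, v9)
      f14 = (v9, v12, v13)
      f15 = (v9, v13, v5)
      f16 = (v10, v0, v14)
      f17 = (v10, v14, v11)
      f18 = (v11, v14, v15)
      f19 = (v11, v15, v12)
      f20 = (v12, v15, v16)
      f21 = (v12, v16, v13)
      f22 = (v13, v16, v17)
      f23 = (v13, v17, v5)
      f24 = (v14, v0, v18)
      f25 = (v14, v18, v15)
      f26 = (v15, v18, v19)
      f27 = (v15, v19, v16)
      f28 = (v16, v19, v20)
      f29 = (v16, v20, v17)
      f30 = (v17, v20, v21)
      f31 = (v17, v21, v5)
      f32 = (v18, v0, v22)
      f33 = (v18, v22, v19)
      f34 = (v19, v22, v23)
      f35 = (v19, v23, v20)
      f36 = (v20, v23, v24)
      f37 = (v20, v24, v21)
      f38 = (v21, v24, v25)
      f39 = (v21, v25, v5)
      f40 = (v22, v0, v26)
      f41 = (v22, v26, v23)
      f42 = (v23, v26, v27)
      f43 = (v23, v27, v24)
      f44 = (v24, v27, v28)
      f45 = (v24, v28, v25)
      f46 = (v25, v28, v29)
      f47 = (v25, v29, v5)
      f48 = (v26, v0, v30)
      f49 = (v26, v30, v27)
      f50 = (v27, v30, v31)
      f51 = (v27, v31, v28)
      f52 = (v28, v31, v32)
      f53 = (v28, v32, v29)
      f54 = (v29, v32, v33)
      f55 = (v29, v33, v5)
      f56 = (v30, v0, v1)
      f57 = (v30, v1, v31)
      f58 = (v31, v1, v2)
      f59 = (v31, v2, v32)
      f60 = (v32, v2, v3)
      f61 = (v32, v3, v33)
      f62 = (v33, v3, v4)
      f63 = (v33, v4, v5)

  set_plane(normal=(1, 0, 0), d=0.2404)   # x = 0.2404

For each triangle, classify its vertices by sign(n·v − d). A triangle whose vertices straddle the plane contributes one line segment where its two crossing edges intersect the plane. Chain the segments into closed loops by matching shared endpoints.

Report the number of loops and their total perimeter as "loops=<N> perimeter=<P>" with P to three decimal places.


Straddling triangles (20 of 64):
  (v1,v0,v6) [+-+] → (0.2404, 0, -2.26189)–(0.2404, 0.2404, -2.22954)  len=0.2426
  (v4,v9,v5) [++-] → (0.2404, 0.2404, 2.22954)–(0.2404, 0, 2.26189)  len=0.2426
  (v6,v0,v10) [+--] → (0.2404, 0.2404, -2.22954)–(0.2404, 1.27584, -1.8931)  len=1.0887
  (v6,v10,v7) [+-+] → (0.2404, 1.27584, -1.8931)–(0.2404, 1.40568, -1.71436)  len=0.2209
  (v7,v10,v11) [+--] → (0.2404, 1.40568, -1.71436)–(0.2404, 2.12591, -0.7231)  len=1.2253
  (v7,v11,v8) [+-+] → (0.2404, 2.12591, -0.7231)–(0.2404, 2.12591, -0.502163)  len=0.2209
  (v8,v11,v12) [+--] → (0.2404, 2.12591, -0.502163)–(0.2404, 2.12591, 0.7231)  len=1.2253
  (v8,v12,v9) [+-+] → (0.2404, 2.12591, 0.7231)–(0.2404, 1.91582, 1.01229)  len=0.3574
  (v9,v12,v13) [+--] → (0.2404, 1.91582, 1.01229)–(0.2404, 1.27584, 1.8931)  len=1.0888
  (v9,v13,v5) [+--] → (0.2404, 1.27584, 1.8931)–(0.2404, 0.2404, 2.22954)  len=1.0887
  (v26,v0,v30) [--+] → (0.2404, -0.2404, -2.22954)–(0.2404, -1.27584, -1.8931)  len=1.0887
  (v26,v30,v27) [-+-] → (0.2404, -1.27584, -1.8931)–(0.2404, -1.91582, -1.01229)  len=1.0888
  (v27,v30,v31) [-++] → (0.2404, -1.91582, -1.01229)–(0.2404, -2.12591, -0.7231)  len=0.3574
  (v27,v31,v28) [-+-] → (0.2404, -2.12591, -0.7231)–(0.2404, -2.12591, 0.502163)  len=1.2253
  (v28,v31,v32) [-++] → (0.2404, -2.12591, 0.502163)–(0.2404, -2.12591, 0.7231)  len=0.2209
  (v28,v32,v29) [-+-] → (0.2404, -2.12591, 0.7231)–(0.2404, -1.40568, 1.71436)  len=1.2253
  (v29,v32,v33) [-++] → (0.2404, -1.40568, 1.71436)–(0.2404, -1.27584, 1.8931)  len=0.2209
  (v29,v33,v5) [-+-] → (0.2404, -1.27584, 1.8931)–(0.2404, -0.2404, 2.22954)  len=1.0887
  (v30,v0,v1) [+-+] → (0.2404, -0.2404, -2.22954)–(0.2404, 0, -2.26189)  len=0.2426
  (v33,v4,v5) [++-] → (0.2404, 0, 2.26189)–(0.2404, -0.2404, 2.22954)  len=0.2426

Chained into 1 loop(s):
  loop 1: 20 segments, perimeter = 14.0024
Total perimeter = 14.002

loops=1 perimeter=14.002


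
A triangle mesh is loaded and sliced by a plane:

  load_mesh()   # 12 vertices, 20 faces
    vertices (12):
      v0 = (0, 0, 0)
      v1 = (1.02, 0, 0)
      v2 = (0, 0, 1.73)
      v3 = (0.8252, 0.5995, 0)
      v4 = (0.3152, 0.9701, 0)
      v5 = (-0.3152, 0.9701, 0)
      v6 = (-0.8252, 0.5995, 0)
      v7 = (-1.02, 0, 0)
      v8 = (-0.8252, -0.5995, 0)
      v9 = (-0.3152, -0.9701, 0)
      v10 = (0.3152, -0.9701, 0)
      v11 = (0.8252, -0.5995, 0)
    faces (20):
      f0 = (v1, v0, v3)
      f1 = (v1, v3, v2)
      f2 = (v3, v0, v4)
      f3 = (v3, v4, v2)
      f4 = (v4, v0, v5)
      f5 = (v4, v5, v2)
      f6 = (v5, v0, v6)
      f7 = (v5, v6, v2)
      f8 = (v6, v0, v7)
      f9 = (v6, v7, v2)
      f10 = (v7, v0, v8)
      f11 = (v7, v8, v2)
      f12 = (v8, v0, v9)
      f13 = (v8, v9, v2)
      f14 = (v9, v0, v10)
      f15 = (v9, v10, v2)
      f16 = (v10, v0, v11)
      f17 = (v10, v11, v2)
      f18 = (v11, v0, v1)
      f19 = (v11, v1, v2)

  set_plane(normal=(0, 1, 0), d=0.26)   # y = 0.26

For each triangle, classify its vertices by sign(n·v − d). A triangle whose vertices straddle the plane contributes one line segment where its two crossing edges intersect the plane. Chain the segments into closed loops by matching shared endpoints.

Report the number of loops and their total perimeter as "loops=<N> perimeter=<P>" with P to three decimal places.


loops=1 perimeter=5.107

Straddling triangles (10 of 20):
  (v1,v0,v3) [--+] → (0.357885, 0.26, 0)–(0.935516, 0.26, 0)  len=0.5776
  (v1,v3,v2) [-+-] → (0.935516, 0.26, 0)–(0.357885, 0.26, 0.979708)  len=1.1373
  (v3,v0,v4) [+-+] → (0.357885, 0.26, 0)–(0.0844779, 0.26, 0)  len=0.2734
  (v3,v4,v2) [++-] → (0.0844779, 0.26, 1.26634)–(0.357885, 0.26, 0.979708)  len=0.3961
  (v4,v0,v5) [+-+] → (0.0844779, 0.26, 0)–(-0.0844779, 0.26, 0)  len=0.1690
  (v4,v5,v2) [++-] → (-0.0844779, 0.26, 1.26634)–(0.0844779, 0.26, 1.26634)  len=0.1690
  (v5,v0,v6) [+-+] → (-0.0844779, 0.26, 0)–(-0.357885, 0.26, 0)  len=0.2734
  (v5,v6,v2) [++-] → (-0.357885, 0.26, 0.979708)–(-0.0844779, 0.26, 1.26634)  len=0.3961
  (v6,v0,v7) [+--] → (-0.357885, 0.26, 0)–(-0.935516, 0.26, 0)  len=0.5776
  (v6,v7,v2) [+--] → (-0.935516, 0.26, 0)–(-0.357885, 0.26, 0.979708)  len=1.1373

Chained into 1 loop(s):
  loop 1: 10 segments, perimeter = 5.1068
Total perimeter = 5.107


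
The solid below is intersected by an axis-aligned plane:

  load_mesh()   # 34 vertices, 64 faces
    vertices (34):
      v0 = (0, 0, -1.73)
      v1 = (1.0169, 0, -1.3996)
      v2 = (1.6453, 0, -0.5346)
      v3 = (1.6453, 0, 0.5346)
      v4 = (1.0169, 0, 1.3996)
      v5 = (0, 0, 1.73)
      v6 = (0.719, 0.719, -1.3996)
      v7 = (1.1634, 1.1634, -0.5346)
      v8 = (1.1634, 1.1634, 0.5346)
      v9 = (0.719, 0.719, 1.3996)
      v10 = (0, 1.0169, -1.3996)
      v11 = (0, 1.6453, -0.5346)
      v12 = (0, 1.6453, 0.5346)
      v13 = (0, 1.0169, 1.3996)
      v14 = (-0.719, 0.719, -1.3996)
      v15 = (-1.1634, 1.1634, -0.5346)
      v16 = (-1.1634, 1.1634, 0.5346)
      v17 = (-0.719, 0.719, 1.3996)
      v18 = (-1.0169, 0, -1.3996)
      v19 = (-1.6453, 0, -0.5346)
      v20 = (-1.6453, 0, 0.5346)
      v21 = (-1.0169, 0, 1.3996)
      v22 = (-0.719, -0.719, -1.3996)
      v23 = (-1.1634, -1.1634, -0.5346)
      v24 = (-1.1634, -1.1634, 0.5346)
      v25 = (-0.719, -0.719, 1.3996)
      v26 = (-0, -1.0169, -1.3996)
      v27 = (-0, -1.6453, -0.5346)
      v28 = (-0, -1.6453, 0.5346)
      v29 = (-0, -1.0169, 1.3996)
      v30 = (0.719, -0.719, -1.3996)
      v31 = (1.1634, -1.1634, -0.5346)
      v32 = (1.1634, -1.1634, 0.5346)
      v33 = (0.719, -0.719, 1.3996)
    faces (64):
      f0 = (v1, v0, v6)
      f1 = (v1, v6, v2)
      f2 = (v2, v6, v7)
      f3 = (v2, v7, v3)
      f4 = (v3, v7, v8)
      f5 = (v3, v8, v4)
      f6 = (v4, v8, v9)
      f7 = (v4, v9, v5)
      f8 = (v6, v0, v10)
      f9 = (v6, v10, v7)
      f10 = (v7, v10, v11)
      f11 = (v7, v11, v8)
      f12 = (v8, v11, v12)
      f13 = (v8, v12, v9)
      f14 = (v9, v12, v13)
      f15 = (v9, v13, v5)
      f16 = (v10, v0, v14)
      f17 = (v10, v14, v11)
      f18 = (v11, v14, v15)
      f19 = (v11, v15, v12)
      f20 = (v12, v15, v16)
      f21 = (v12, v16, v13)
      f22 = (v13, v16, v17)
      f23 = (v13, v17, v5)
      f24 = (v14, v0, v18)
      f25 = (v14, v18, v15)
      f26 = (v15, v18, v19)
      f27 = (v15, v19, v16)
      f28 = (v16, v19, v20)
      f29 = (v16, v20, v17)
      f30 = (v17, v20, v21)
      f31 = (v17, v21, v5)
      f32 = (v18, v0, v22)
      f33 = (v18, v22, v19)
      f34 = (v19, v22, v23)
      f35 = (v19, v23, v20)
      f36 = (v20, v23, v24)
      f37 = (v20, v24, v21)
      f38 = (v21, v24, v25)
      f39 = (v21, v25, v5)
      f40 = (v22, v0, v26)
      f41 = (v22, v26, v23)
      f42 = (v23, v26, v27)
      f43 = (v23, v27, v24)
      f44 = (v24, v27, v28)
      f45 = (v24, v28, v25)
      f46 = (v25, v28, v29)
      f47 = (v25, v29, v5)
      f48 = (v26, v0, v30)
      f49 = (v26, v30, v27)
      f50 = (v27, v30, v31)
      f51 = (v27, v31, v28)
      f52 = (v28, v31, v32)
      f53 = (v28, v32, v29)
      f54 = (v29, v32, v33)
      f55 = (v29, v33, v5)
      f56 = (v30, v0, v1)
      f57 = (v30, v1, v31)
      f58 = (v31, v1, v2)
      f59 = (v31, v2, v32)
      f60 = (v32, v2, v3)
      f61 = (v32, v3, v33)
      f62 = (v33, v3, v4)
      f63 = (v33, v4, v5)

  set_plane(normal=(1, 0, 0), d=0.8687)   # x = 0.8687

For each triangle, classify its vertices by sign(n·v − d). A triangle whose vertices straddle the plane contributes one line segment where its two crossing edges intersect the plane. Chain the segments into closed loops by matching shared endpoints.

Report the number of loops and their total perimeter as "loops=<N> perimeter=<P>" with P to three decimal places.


Straddling triangles (20 of 64):
  (v1,v0,v6) [+--] → (0.8687, 0, -1.44775)–(0.8687, 0.35769, -1.3996)  len=0.3609
  (v1,v6,v2) [+-+] → (0.8687, 0.35769, -1.3996)–(0.8687, 0.602802, -1.25981)  len=0.2822
  (v2,v6,v7) [+-+] → (0.8687, 0.602802, -1.25981)–(0.8687, 0.8687, -1.10822)  len=0.3061
  (v4,v8,v9) [++-] → (0.8687, 0.8687, 1.10822)–(0.8687, 0.35769, 1.3996)  len=0.5882
  (v4,v9,v5) [+--] → (0.8687, 0.35769, 1.3996)–(0.8687, 0, 1.44775)  len=0.3609
  (v6,v10,v7) [--+] → (0.8687, 1.12629, -0.753713)–(0.8687, 0.8687, -1.10822)  len=0.4382
  (v7,v10,v11) [+--] → (0.8687, 1.12629, -0.753713)–(0.8687, 1.28547, -0.5346)  len=0.2708
  (v7,v11,v8) [+-+] → (0.8687, 1.28547, -0.5346)–(0.8687, 1.28547, 0.263762)  len=0.7984
  (v8,v11,v12) [+--] → (0.8687, 1.28547, 0.263762)–(0.8687, 1.28547, 0.5346)  len=0.2708
  (v8,v12,v9) [+--] → (0.8687, 1.28547, 0.5346)–(0.8687, 0.8687, 1.10822)  len=0.7090
  (v27,v30,v31) [--+] → (0.8687, -0.8687, -1.10822)–(0.8687, -1.28547, -0.5346)  len=0.7090
  (v27,v31,v28) [-+-] → (0.8687, -1.28547, -0.5346)–(0.8687, -1.28547, -0.263762)  len=0.2708
  (v28,v31,v32) [-++] → (0.8687, -1.28547, -0.263762)–(0.8687, -1.28547, 0.5346)  len=0.7984
  (v28,v32,v29) [-+-] → (0.8687, -1.28547, 0.5346)–(0.8687, -1.12629, 0.753713)  len=0.2708
  (v29,v32,v33) [-+-] → (0.8687, -1.12629, 0.753713)–(0.8687, -0.8687, 1.10822)  len=0.4382
  (v30,v0,v1) [--+] → (0.8687, 0, -1.44775)–(0.8687, -0.35769, -1.3996)  len=0.3609
  (v30,v1,v31) [-++] → (0.8687, -0.35769, -1.3996)–(0.8687, -0.8687, -1.10822)  len=0.5882
  (v32,v3,v33) [++-] → (0.8687, -0.602802, 1.25981)–(0.8687, -0.8687, 1.10822)  len=0.3061
  (v33,v3,v4) [-++] → (0.8687, -0.602802, 1.25981)–(0.8687, -0.35769, 1.3996)  len=0.2822
  (v33,v4,v5) [-+-] → (0.8687, -0.35769, 1.3996)–(0.8687, 0, 1.44775)  len=0.3609

Chained into 1 loop(s):
  loop 1: 20 segments, perimeter = 8.7712
Total perimeter = 8.771

loops=1 perimeter=8.771


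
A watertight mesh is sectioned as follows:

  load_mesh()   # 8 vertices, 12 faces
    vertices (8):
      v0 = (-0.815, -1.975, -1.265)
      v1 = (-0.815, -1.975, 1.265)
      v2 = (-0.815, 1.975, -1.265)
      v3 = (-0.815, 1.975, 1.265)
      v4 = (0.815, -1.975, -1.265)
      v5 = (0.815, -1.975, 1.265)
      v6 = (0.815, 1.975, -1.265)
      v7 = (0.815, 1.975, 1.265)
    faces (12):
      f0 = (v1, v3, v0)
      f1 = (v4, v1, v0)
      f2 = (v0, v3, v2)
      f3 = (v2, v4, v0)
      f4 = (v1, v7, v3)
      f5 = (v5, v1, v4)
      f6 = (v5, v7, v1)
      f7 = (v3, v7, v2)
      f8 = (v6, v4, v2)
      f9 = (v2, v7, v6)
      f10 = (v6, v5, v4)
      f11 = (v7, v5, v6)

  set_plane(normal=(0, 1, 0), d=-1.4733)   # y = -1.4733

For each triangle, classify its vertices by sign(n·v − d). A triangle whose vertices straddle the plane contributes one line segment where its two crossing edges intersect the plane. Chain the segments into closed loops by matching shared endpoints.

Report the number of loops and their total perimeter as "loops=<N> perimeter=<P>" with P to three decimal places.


loops=1 perimeter=8.320

Straddling triangles (8 of 12):
  (v1,v3,v0) [-+-] → (-0.815, -1.4733, 1.265)–(-0.815, -1.4733, -0.943658)  len=2.2087
  (v0,v3,v2) [-++] → (-0.815, -1.4733, -0.943658)–(-0.815, -1.4733, -1.265)  len=0.3213
  (v2,v4,v0) [+--] → (0.607969, -1.4733, -1.265)–(-0.815, -1.4733, -1.265)  len=1.4230
  (v1,v7,v3) [-++] → (-0.607969, -1.4733, 1.265)–(-0.815, -1.4733, 1.265)  len=0.2070
  (v5,v7,v1) [-+-] → (0.815, -1.4733, 1.265)–(-0.607969, -1.4733, 1.265)  len=1.4230
  (v6,v4,v2) [+-+] → (0.815, -1.4733, -1.265)–(0.607969, -1.4733, -1.265)  len=0.2070
  (v6,v5,v4) [+--] → (0.815, -1.4733, 0.943658)–(0.815, -1.4733, -1.265)  len=2.2087
  (v7,v5,v6) [+-+] → (0.815, -1.4733, 1.265)–(0.815, -1.4733, 0.943658)  len=0.3213

Chained into 1 loop(s):
  loop 1: 8 segments, perimeter = 8.3200
Total perimeter = 8.320


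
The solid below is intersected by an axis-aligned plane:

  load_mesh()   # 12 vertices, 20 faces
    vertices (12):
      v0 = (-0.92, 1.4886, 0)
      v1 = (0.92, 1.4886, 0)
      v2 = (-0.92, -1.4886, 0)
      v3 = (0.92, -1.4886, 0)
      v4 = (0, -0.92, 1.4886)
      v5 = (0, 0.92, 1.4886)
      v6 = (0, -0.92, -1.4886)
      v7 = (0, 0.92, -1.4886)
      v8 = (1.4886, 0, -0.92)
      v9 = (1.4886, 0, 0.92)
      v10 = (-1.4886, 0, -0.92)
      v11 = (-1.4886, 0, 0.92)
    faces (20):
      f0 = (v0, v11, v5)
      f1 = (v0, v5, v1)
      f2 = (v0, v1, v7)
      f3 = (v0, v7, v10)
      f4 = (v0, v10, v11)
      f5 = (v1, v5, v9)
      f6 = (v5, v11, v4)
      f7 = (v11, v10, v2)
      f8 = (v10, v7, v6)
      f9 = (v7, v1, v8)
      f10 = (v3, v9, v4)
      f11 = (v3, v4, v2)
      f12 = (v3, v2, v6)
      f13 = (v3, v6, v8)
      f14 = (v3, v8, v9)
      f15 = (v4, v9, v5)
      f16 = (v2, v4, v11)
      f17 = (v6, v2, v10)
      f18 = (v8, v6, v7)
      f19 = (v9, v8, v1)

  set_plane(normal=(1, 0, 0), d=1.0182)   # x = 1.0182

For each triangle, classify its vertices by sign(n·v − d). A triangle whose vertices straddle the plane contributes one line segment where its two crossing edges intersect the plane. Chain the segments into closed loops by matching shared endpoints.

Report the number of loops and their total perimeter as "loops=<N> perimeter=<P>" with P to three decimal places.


Straddling triangles (8 of 20):
  (v1,v5,v9) [--+] → (1.0182, 0.290721, 1.09968)–(1.0182, 1.23151, 0.158888)  len=1.3305
  (v7,v1,v8) [--+] → (1.0182, 1.23151, -0.158888)–(1.0182, 0.290721, -1.09968)  len=1.3305
  (v3,v9,v4) [-+-] → (1.0182, -1.23151, 0.158888)–(1.0182, -0.290721, 1.09968)  len=1.3305
  (v3,v6,v8) [--+] → (1.0182, -0.290721, -1.09968)–(1.0182, -1.23151, -0.158888)  len=1.3305
  (v3,v8,v9) [-++] → (1.0182, -1.23151, -0.158888)–(1.0182, -1.23151, 0.158888)  len=0.3178
  (v4,v9,v5) [-+-] → (1.0182, -0.290721, 1.09968)–(1.0182, 0.290721, 1.09968)  len=0.5814
  (v8,v6,v7) [+--] → (1.0182, -0.290721, -1.09968)–(1.0182, 0.290721, -1.09968)  len=0.5814
  (v9,v8,v1) [++-] → (1.0182, 1.23151, -0.158888)–(1.0182, 1.23151, 0.158888)  len=0.3178

Chained into 1 loop(s):
  loop 1: 8 segments, perimeter = 7.1204
Total perimeter = 7.120

loops=1 perimeter=7.120


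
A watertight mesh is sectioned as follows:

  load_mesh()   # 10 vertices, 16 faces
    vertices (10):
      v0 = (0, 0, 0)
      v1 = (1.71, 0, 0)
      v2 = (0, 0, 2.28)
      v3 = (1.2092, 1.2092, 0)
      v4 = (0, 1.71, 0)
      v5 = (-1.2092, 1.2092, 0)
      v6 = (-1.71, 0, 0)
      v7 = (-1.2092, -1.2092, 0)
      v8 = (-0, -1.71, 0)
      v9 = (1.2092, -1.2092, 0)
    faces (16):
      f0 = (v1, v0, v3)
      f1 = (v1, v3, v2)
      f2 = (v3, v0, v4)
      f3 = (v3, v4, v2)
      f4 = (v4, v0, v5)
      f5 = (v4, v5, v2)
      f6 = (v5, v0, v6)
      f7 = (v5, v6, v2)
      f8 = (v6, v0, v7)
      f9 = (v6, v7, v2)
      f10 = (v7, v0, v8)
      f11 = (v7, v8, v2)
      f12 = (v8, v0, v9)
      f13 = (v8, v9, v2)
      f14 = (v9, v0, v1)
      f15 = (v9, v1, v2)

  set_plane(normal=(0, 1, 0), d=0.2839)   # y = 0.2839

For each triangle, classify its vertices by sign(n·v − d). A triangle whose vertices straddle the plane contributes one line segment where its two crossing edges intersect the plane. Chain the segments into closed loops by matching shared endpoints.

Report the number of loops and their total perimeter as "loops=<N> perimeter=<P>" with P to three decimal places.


loops=1 perimeter=8.195

Straddling triangles (8 of 16):
  (v1,v0,v3) [--+] → (0.2839, 0.2839, 0)–(1.59242, 0.2839, 0)  len=1.3085
  (v1,v3,v2) [-+-] → (1.59242, 0.2839, 0)–(0.2839, 0.2839, 1.74469)  len=2.1809
  (v3,v0,v4) [+-+] → (0.2839, 0.2839, 0)–(0, 0.2839, 0)  len=0.2839
  (v3,v4,v2) [++-] → (0, 0.2839, 1.90147)–(0.2839, 0.2839, 1.74469)  len=0.3243
  (v4,v0,v5) [+-+] → (0, 0.2839, 0)–(-0.2839, 0.2839, 0)  len=0.2839
  (v4,v5,v2) [++-] → (-0.2839, 0.2839, 1.74469)–(0, 0.2839, 1.90147)  len=0.3243
  (v5,v0,v6) [+--] → (-0.2839, 0.2839, 0)–(-1.59242, 0.2839, 0)  len=1.3085
  (v5,v6,v2) [+--] → (-1.59242, 0.2839, 0)–(-0.2839, 0.2839, 1.74469)  len=2.1809

Chained into 1 loop(s):
  loop 1: 8 segments, perimeter = 8.1952
Total perimeter = 8.195


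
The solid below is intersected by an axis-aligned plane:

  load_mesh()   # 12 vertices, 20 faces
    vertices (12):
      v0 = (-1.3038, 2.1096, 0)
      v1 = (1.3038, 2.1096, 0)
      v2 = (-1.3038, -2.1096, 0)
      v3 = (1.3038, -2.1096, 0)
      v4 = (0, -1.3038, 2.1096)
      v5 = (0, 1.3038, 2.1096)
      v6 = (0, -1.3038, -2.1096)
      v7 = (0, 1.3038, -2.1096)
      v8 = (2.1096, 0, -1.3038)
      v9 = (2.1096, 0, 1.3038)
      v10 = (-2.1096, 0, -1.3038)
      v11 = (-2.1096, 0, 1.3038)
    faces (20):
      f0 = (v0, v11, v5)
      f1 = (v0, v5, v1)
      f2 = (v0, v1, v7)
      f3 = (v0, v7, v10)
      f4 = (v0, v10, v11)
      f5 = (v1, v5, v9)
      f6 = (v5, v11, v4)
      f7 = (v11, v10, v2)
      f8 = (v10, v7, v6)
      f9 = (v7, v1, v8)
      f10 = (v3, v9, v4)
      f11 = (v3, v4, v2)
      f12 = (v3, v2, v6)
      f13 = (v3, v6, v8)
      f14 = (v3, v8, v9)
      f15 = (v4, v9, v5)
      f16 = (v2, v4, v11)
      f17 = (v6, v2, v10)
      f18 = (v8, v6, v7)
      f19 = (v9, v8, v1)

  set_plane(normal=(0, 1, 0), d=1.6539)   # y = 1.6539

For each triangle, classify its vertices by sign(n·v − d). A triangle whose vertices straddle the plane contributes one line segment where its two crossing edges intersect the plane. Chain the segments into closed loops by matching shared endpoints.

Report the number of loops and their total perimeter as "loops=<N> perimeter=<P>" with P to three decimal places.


loops=1 perimeter=8.548

Straddling triangles (8 of 20):
  (v0,v11,v5) [+--] → (-1.47786, 1.6539, 0.281637)–(-0.566469, 1.6539, 1.19303)  len=1.2889
  (v0,v5,v1) [+-+] → (-0.566469, 1.6539, 1.19303)–(0.566469, 1.6539, 1.19303)  len=1.1329
  (v0,v1,v7) [++-] → (0.566469, 1.6539, -1.19303)–(-0.566469, 1.6539, -1.19303)  len=1.1329
  (v0,v7,v10) [+--] → (-0.566469, 1.6539, -1.19303)–(-1.47786, 1.6539, -0.281637)  len=1.2889
  (v0,v10,v11) [+--] → (-1.47786, 1.6539, -0.281637)–(-1.47786, 1.6539, 0.281637)  len=0.5633
  (v1,v5,v9) [+--] → (0.566469, 1.6539, 1.19303)–(1.47786, 1.6539, 0.281637)  len=1.2889
  (v7,v1,v8) [-+-] → (0.566469, 1.6539, -1.19303)–(1.47786, 1.6539, -0.281637)  len=1.2889
  (v9,v8,v1) [--+] → (1.47786, 1.6539, -0.281637)–(1.47786, 1.6539, 0.281637)  len=0.5633

Chained into 1 loop(s):
  loop 1: 8 segments, perimeter = 8.5480
Total perimeter = 8.548
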